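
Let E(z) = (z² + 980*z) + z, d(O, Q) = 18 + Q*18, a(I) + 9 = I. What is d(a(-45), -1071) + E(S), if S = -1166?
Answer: 196450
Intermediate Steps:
a(I) = -9 + I
d(O, Q) = 18 + 18*Q
E(z) = z² + 981*z
d(a(-45), -1071) + E(S) = (18 + 18*(-1071)) - 1166*(981 - 1166) = (18 - 19278) - 1166*(-185) = -19260 + 215710 = 196450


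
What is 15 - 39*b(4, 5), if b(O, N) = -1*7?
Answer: 288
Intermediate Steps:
b(O, N) = -7
15 - 39*b(4, 5) = 15 - 39*(-7) = 15 + 273 = 288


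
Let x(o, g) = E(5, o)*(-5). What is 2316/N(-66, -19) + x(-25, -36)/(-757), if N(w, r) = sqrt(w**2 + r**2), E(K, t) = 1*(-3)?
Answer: -15/757 + 2316*sqrt(4717)/4717 ≈ 33.702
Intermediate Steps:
E(K, t) = -3
N(w, r) = sqrt(r**2 + w**2)
x(o, g) = 15 (x(o, g) = -3*(-5) = 15)
2316/N(-66, -19) + x(-25, -36)/(-757) = 2316/(sqrt((-19)**2 + (-66)**2)) + 15/(-757) = 2316/(sqrt(361 + 4356)) + 15*(-1/757) = 2316/(sqrt(4717)) - 15/757 = 2316*(sqrt(4717)/4717) - 15/757 = 2316*sqrt(4717)/4717 - 15/757 = -15/757 + 2316*sqrt(4717)/4717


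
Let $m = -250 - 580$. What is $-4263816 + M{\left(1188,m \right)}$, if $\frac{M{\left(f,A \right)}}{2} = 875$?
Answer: $-4262066$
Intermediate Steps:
$m = -830$ ($m = -250 - 580 = -830$)
$M{\left(f,A \right)} = 1750$ ($M{\left(f,A \right)} = 2 \cdot 875 = 1750$)
$-4263816 + M{\left(1188,m \right)} = -4263816 + 1750 = -4262066$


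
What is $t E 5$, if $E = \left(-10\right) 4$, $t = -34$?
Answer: $6800$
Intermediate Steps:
$E = -40$
$t E 5 = \left(-34\right) \left(-40\right) 5 = 1360 \cdot 5 = 6800$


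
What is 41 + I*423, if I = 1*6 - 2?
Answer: 1733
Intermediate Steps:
I = 4 (I = 6 - 2 = 4)
41 + I*423 = 41 + 4*423 = 41 + 1692 = 1733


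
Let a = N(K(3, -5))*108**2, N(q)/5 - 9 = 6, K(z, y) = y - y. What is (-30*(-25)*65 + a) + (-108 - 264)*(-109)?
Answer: 964098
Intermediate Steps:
K(z, y) = 0
N(q) = 75 (N(q) = 45 + 5*6 = 45 + 30 = 75)
a = 874800 (a = 75*108**2 = 75*11664 = 874800)
(-30*(-25)*65 + a) + (-108 - 264)*(-109) = (-30*(-25)*65 + 874800) + (-108 - 264)*(-109) = (750*65 + 874800) - 372*(-109) = (48750 + 874800) + 40548 = 923550 + 40548 = 964098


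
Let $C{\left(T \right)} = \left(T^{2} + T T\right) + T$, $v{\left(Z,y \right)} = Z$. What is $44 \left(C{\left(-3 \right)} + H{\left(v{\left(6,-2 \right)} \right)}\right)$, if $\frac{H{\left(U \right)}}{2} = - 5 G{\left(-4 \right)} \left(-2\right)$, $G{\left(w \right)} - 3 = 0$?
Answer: $3300$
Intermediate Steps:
$G{\left(w \right)} = 3$ ($G{\left(w \right)} = 3 + 0 = 3$)
$C{\left(T \right)} = T + 2 T^{2}$ ($C{\left(T \right)} = \left(T^{2} + T^{2}\right) + T = 2 T^{2} + T = T + 2 T^{2}$)
$H{\left(U \right)} = 60$ ($H{\left(U \right)} = 2 \left(-5\right) 3 \left(-2\right) = 2 \left(\left(-15\right) \left(-2\right)\right) = 2 \cdot 30 = 60$)
$44 \left(C{\left(-3 \right)} + H{\left(v{\left(6,-2 \right)} \right)}\right) = 44 \left(- 3 \left(1 + 2 \left(-3\right)\right) + 60\right) = 44 \left(- 3 \left(1 - 6\right) + 60\right) = 44 \left(\left(-3\right) \left(-5\right) + 60\right) = 44 \left(15 + 60\right) = 44 \cdot 75 = 3300$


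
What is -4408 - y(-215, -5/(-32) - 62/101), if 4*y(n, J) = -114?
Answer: -8759/2 ≈ -4379.5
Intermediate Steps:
y(n, J) = -57/2 (y(n, J) = (1/4)*(-114) = -57/2)
-4408 - y(-215, -5/(-32) - 62/101) = -4408 - 1*(-57/2) = -4408 + 57/2 = -8759/2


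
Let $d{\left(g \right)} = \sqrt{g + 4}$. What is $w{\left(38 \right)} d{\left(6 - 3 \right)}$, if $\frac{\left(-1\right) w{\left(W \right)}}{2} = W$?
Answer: $- 76 \sqrt{7} \approx -201.08$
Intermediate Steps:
$w{\left(W \right)} = - 2 W$
$d{\left(g \right)} = \sqrt{4 + g}$
$w{\left(38 \right)} d{\left(6 - 3 \right)} = \left(-2\right) 38 \sqrt{4 + \left(6 - 3\right)} = - 76 \sqrt{4 + \left(6 - 3\right)} = - 76 \sqrt{4 + 3} = - 76 \sqrt{7}$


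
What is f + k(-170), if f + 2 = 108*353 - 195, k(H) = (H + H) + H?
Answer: 37417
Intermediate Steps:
k(H) = 3*H (k(H) = 2*H + H = 3*H)
f = 37927 (f = -2 + (108*353 - 195) = -2 + (38124 - 195) = -2 + 37929 = 37927)
f + k(-170) = 37927 + 3*(-170) = 37927 - 510 = 37417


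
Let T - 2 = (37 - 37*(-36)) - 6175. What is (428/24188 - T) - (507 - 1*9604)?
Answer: 84059454/6047 ≈ 13901.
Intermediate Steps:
T = -4804 (T = 2 + ((37 - 37*(-36)) - 6175) = 2 + ((37 + 1332) - 6175) = 2 + (1369 - 6175) = 2 - 4806 = -4804)
(428/24188 - T) - (507 - 1*9604) = (428/24188 - 1*(-4804)) - (507 - 1*9604) = (428*(1/24188) + 4804) - (507 - 9604) = (107/6047 + 4804) - 1*(-9097) = 29049895/6047 + 9097 = 84059454/6047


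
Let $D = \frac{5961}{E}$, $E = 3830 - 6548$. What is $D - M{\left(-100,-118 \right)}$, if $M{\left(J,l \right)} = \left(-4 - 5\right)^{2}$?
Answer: $- \frac{75373}{906} \approx -83.193$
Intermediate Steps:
$E = -2718$ ($E = 3830 - 6548 = -2718$)
$M{\left(J,l \right)} = 81$ ($M{\left(J,l \right)} = \left(-9\right)^{2} = 81$)
$D = - \frac{1987}{906}$ ($D = \frac{5961}{-2718} = 5961 \left(- \frac{1}{2718}\right) = - \frac{1987}{906} \approx -2.1932$)
$D - M{\left(-100,-118 \right)} = - \frac{1987}{906} - 81 = - \frac{75373}{906}$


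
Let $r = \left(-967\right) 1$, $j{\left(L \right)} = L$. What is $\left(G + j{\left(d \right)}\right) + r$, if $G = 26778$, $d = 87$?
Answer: $25898$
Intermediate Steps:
$r = -967$
$\left(G + j{\left(d \right)}\right) + r = \left(26778 + 87\right) - 967 = 26865 - 967 = 25898$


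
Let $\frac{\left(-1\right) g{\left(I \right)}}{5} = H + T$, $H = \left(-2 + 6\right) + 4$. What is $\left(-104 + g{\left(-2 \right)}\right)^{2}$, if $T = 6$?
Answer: $30276$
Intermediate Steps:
$H = 8$ ($H = 4 + 4 = 8$)
$g{\left(I \right)} = -70$ ($g{\left(I \right)} = - 5 \left(8 + 6\right) = \left(-5\right) 14 = -70$)
$\left(-104 + g{\left(-2 \right)}\right)^{2} = \left(-104 - 70\right)^{2} = \left(-174\right)^{2} = 30276$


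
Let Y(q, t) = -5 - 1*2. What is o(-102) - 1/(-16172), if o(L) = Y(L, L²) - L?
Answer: 1536341/16172 ≈ 95.000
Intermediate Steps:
Y(q, t) = -7 (Y(q, t) = -5 - 2 = -7)
o(L) = -7 - L
o(-102) - 1/(-16172) = (-7 - 1*(-102)) - 1/(-16172) = (-7 + 102) - 1*(-1/16172) = 95 + 1/16172 = 1536341/16172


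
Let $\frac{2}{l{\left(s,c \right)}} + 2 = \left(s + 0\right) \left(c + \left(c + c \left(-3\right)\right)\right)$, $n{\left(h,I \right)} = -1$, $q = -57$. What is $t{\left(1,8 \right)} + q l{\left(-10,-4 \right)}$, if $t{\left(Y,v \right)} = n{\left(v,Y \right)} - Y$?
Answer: $\frac{5}{7} \approx 0.71429$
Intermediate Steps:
$t{\left(Y,v \right)} = -1 - Y$
$l{\left(s,c \right)} = \frac{2}{-2 - c s}$ ($l{\left(s,c \right)} = \frac{2}{-2 + \left(s + 0\right) \left(c + \left(c + c \left(-3\right)\right)\right)} = \frac{2}{-2 + s \left(c + \left(c - 3 c\right)\right)} = \frac{2}{-2 + s \left(c - 2 c\right)} = \frac{2}{-2 + s \left(- c\right)} = \frac{2}{-2 - c s}$)
$t{\left(1,8 \right)} + q l{\left(-10,-4 \right)} = \left(-1 - 1\right) - 57 \left(- \frac{2}{2 - -40}\right) = \left(-1 - 1\right) - 57 \left(- \frac{2}{2 + 40}\right) = -2 - 57 \left(- \frac{2}{42}\right) = -2 - 57 \left(\left(-2\right) \frac{1}{42}\right) = -2 - - \frac{19}{7} = -2 + \frac{19}{7} = \frac{5}{7}$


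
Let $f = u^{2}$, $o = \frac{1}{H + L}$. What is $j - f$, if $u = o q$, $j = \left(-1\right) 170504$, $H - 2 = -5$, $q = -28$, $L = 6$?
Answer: $- \frac{1535320}{9} \approx -1.7059 \cdot 10^{5}$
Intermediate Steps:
$H = -3$ ($H = 2 - 5 = -3$)
$o = \frac{1}{3}$ ($o = \frac{1}{-3 + 6} = \frac{1}{3} \approx 0.33333$)
$j = -170504$
$u = - \frac{28}{3}$ ($u = \frac{1}{3} \left(-28\right) = - \frac{28}{3} \approx -9.3333$)
$f = \frac{784}{9}$ ($f = \left(- \frac{28}{3}\right)^{2} = \frac{784}{9} \approx 87.111$)
$j - f = -170504 - \frac{784}{9} = - \frac{1535320}{9}$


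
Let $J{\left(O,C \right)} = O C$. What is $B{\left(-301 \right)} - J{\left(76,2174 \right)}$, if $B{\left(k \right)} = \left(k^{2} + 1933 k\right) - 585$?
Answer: $-657041$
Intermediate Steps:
$J{\left(O,C \right)} = C O$
$B{\left(k \right)} = -585 + k^{2} + 1933 k$
$B{\left(-301 \right)} - J{\left(76,2174 \right)} = \left(-585 + \left(-301\right)^{2} + 1933 \left(-301\right)\right) - 2174 \cdot 76 = \left(-585 + 90601 - 581833\right) - 165224 = -491817 - 165224 = -657041$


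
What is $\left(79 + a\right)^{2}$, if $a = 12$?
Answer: $8281$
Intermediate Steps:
$\left(79 + a\right)^{2} = \left(79 + 12\right)^{2} = 91^{2} = 8281$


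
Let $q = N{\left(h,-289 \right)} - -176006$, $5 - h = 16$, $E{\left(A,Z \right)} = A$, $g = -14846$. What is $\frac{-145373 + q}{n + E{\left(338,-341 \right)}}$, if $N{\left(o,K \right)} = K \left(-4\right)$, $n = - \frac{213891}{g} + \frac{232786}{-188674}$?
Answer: $\frac{44521356045478}{491828025265} \approx 90.522$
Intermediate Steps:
$n = \frac{18449864789}{1400527102}$ ($n = - \frac{213891}{-14846} + \frac{232786}{-188674} = \left(-213891\right) \left(- \frac{1}{14846}\right) + 232786 \left(- \frac{1}{188674}\right) = \frac{213891}{14846} - \frac{116393}{94337} = \frac{18449864789}{1400527102} \approx 13.174$)
$h = -11$ ($h = 5 - 16 = -11$)
$N{\left(o,K \right)} = - 4 K$
$q = 177162$ ($q = \left(-4\right) \left(-289\right) - -176006 = 1156 + 176006 = 177162$)
$\frac{-145373 + q}{n + E{\left(338,-341 \right)}} = \frac{-145373 + 177162}{\frac{18449864789}{1400527102} + 338} = \frac{31789}{\frac{491828025265}{1400527102}} = 31789 \cdot \frac{1400527102}{491828025265} = \frac{44521356045478}{491828025265}$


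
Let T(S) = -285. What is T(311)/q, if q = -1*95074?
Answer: 285/95074 ≈ 0.0029977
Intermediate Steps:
q = -95074
T(311)/q = -285/(-95074) = -285*(-1/95074) = 285/95074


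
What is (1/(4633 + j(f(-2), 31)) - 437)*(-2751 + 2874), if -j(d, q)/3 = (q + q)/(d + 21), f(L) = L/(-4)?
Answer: -10688219808/198847 ≈ -53751.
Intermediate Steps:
f(L) = -L/4 (f(L) = L*(-1/4) = -L/4)
j(d, q) = -6*q/(21 + d) (j(d, q) = -3*(q + q)/(d + 21) = -3*2*q/(21 + d) = -6*q/(21 + d))
(1/(4633 + j(f(-2), 31)) - 437)*(-2751 + 2874) = (1/(4633 - 6*31/(21 - 1/4*(-2))) - 437)*(-2751 + 2874) = (1/(4633 - 6*31/(21 + 1/2)) - 437)*123 = (1/(4633 - 6*31/43/2) - 437)*123 = (1/(4633 - 6*31*2/43) - 437)*123 = (1/(4633 - 372/43) - 437)*123 = (1/(198847/43) - 437)*123 = (43/198847 - 437)*123 = -86896096/198847*123 = -10688219808/198847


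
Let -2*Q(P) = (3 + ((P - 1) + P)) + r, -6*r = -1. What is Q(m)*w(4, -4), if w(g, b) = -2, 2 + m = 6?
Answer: 61/6 ≈ 10.167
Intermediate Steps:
m = 4 (m = -2 + 6 = 4)
r = 1/6 (r = -1/6*(-1) = 1/6 ≈ 0.16667)
Q(P) = -13/12 - P (Q(P) = -((3 + ((P - 1) + P)) + 1/6)/2 = -((3 + ((-1 + P) + P)) + 1/6)/2 = -((3 + (-1 + 2*P)) + 1/6)/2 = -((2 + 2*P) + 1/6)/2 = -(13/6 + 2*P)/2 = -13/12 - P)
Q(m)*w(4, -4) = (-13/12 - 1*4)*(-2) = (-13/12 - 4)*(-2) = -61/12*(-2) = 61/6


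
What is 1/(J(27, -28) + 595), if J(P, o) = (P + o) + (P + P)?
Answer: 1/648 ≈ 0.0015432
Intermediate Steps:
J(P, o) = o + 3*P (J(P, o) = (P + o) + 2*P = o + 3*P)
1/(J(27, -28) + 595) = 1/((-28 + 3*27) + 595) = 1/((-28 + 81) + 595) = 1/(53 + 595) = 1/648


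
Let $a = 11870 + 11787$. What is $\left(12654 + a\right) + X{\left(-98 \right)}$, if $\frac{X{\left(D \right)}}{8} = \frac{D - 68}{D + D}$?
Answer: $\frac{1779571}{49} \approx 36318.0$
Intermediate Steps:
$X{\left(D \right)} = \frac{4 \left(-68 + D\right)}{D}$ ($X{\left(D \right)} = 8 \frac{D - 68}{D + D} = 8 \frac{-68 + D}{2 D} = \frac{4 \left(-68 + D\right)}{D}$)
$a = 23657$
$\left(12654 + a\right) + X{\left(-98 \right)} = \left(12654 + 23657\right) + \left(4 - \frac{272}{-98}\right) = 36311 + \left(4 - - \frac{136}{49}\right) = 36311 + \left(4 + \frac{136}{49}\right) = 36311 + \frac{332}{49} = \frac{1779571}{49}$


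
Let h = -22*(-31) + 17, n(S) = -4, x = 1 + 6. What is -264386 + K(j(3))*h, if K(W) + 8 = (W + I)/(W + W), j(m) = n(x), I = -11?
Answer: -2149339/8 ≈ -2.6867e+5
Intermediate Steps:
x = 7
j(m) = -4
K(W) = -8 + (-11 + W)/(2*W) (K(W) = -8 + (W - 11)/(W + W) = -8 + (-11 + W)/((2*W)) = -8 + (-11 + W)*(1/(2*W)) = -8 + (-11 + W)/(2*W))
h = 699 (h = 682 + 17 = 699)
-264386 + K(j(3))*h = -264386 + ((½)*(-11 - 15*(-4))/(-4))*699 = -264386 + ((½)*(-¼)*(-11 + 60))*699 = -264386 + ((½)*(-¼)*49)*699 = -264386 - 49/8*699 = -264386 - 34251/8 = -2149339/8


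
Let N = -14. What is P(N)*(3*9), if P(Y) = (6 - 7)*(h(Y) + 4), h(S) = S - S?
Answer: -108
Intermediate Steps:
h(S) = 0
P(Y) = -4 (P(Y) = (6 - 7)*(0 + 4) = -1*4 = -4)
P(N)*(3*9) = -12*9 = -4*27 = -108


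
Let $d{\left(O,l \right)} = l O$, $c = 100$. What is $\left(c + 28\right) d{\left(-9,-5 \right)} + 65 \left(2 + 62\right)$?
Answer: $9920$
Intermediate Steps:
$d{\left(O,l \right)} = O l$
$\left(c + 28\right) d{\left(-9,-5 \right)} + 65 \left(2 + 62\right) = \left(100 + 28\right) \left(\left(-9\right) \left(-5\right)\right) + 65 \left(2 + 62\right) = 128 \cdot 45 + 65 \cdot 64 = 5760 + 4160 = 9920$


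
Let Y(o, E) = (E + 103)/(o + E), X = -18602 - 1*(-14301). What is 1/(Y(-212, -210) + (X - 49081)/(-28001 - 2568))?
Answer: 1842874/3685441 ≈ 0.50004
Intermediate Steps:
X = -4301 (X = -18602 + 14301 = -4301)
Y(o, E) = (103 + E)/(E + o)
1/(Y(-212, -210) + (X - 49081)/(-28001 - 2568)) = 1/((103 - 210)/(-210 - 212) + (-4301 - 49081)/(-28001 - 2568)) = 1/(-107/(-422) - 53382/(-30569)) = 1/(-1/422*(-107) - 53382*(-1/30569)) = 1/(107/422 + 7626/4367) = 1/(3685441/1842874) = 1842874/3685441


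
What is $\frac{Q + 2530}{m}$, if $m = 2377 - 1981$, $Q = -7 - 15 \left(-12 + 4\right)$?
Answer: $\frac{881}{132} \approx 6.6742$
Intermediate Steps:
$Q = 113$ ($Q = -7 - -120 = -7 + 120 = 113$)
$m = 396$
$\frac{Q + 2530}{m} = \frac{113 + 2530}{396} = 2643 \cdot \frac{1}{396} = \frac{881}{132}$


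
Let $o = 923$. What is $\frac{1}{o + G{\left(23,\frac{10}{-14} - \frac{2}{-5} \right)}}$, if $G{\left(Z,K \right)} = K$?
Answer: $\frac{35}{32294} \approx 0.0010838$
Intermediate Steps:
$\frac{1}{o + G{\left(23,\frac{10}{-14} - \frac{2}{-5} \right)}} = \frac{1}{923 + \left(\frac{10}{-14} - \frac{2}{-5}\right)} = \frac{1}{923 + \left(10 \left(- \frac{1}{14}\right) - - \frac{2}{5}\right)} = \frac{1}{923 + \left(- \frac{5}{7} + \frac{2}{5}\right)} = \frac{1}{923 - \frac{11}{35}} = \frac{1}{\frac{32294}{35}} = \frac{35}{32294}$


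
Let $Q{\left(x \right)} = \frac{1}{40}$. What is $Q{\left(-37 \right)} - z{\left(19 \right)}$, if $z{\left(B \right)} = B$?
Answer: $- \frac{759}{40} \approx -18.975$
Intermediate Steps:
$Q{\left(x \right)} = \frac{1}{40}$
$Q{\left(-37 \right)} - z{\left(19 \right)} = \frac{1}{40} - 19 = - \frac{759}{40}$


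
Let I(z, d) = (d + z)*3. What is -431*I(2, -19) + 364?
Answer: 22345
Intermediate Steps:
I(z, d) = 3*d + 3*z
-431*I(2, -19) + 364 = -431*(3*(-19) + 3*2) + 364 = -431*(-57 + 6) + 364 = -431*(-51) + 364 = 21981 + 364 = 22345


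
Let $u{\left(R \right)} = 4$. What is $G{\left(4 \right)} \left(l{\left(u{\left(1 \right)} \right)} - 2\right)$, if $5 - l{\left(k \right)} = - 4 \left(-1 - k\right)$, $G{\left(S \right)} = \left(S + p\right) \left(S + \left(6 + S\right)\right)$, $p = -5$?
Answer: $238$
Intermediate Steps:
$G{\left(S \right)} = \left(-5 + S\right) \left(6 + 2 S\right)$ ($G{\left(S \right)} = \left(S - 5\right) \left(S + \left(6 + S\right)\right) = \left(-5 + S\right) \left(6 + 2 S\right)$)
$l{\left(k \right)} = 1 - 4 k$ ($l{\left(k \right)} = 5 - - 4 \left(-1 - k\right) = 5 - \left(4 + 4 k\right) = 1 - 4 k$)
$G{\left(4 \right)} \left(l{\left(u{\left(1 \right)} \right)} - 2\right) = \left(-30 - 16 + 2 \cdot 4^{2}\right) \left(\left(1 - 16\right) - 2\right) = \left(-30 - 16 + 2 \cdot 16\right) \left(\left(1 - 16\right) - 2\right) = \left(-30 - 16 + 32\right) \left(-15 - 2\right) = \left(-14\right) \left(-17\right) = 238$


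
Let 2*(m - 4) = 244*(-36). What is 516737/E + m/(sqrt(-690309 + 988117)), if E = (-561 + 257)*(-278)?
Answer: 516737/84512 - 1097*sqrt(18613)/18613 ≈ -1.9264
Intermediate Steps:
m = -4388 (m = 4 + (244*(-36))/2 = 4 + (1/2)*(-8784) = 4 - 4392 = -4388)
E = 84512 (E = -304*(-278) = 84512)
516737/E + m/(sqrt(-690309 + 988117)) = 516737/84512 - 4388/sqrt(-690309 + 988117) = 516737*(1/84512) - 4388*sqrt(18613)/74452 = 516737/84512 - 4388*sqrt(18613)/74452 = 516737/84512 - 1097*sqrt(18613)/18613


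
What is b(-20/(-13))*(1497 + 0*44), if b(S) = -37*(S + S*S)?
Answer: -36556740/169 ≈ -2.1631e+5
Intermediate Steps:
b(S) = -37*S - 37*S² (b(S) = -37*(S + S²) = -37*S - 37*S²)
b(-20/(-13))*(1497 + 0*44) = (-37*(-20/(-13))*(1 - 20/(-13)))*(1497 + 0*44) = (-37*(-20*(-1/13))*(1 - 20*(-1/13)))*(1497 + 0) = -37*20/13*(1 + 20/13)*1497 = -37*20/13*33/13*1497 = -24420/169*1497 = -36556740/169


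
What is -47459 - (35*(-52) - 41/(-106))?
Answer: -4837775/106 ≈ -45639.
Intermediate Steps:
-47459 - (35*(-52) - 41/(-106)) = -47459 - (-1820 - 41*(-1/106)) = -47459 - (-1820 + 41/106) = -47459 - 1*(-192879/106) = -47459 + 192879/106 = -4837775/106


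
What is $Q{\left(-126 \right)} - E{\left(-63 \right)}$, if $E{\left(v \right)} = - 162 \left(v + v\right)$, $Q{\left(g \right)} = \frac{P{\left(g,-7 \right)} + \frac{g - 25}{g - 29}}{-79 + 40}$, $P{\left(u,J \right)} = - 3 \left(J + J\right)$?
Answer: $- \frac{123397201}{6045} \approx -20413.0$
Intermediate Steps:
$P{\left(u,J \right)} = - 6 J$ ($P{\left(u,J \right)} = - 3 \cdot 2 J = - 6 J$)
$Q{\left(g \right)} = - \frac{14}{13} - \frac{-25 + g}{39 \left(-29 + g\right)}$ ($Q{\left(g \right)} = \frac{\left(-6\right) \left(-7\right) + \frac{g - 25}{g - 29}}{-79 + 40} = \frac{42 + \frac{-25 + g}{-29 + g}}{-39} = \left(42 + \frac{-25 + g}{-29 + g}\right) \left(- \frac{1}{39}\right) = - \frac{14}{13} - \frac{-25 + g}{39 \left(-29 + g\right)}$)
$E{\left(v \right)} = - 324 v$ ($E{\left(v \right)} = - 162 \cdot 2 v = - 324 v$)
$Q{\left(-126 \right)} - E{\left(-63 \right)} = \frac{1243 - -5418}{39 \left(-29 - 126\right)} - \left(-324\right) \left(-63\right) = \frac{1243 + 5418}{39 \left(-155\right)} - 20412 = \frac{1}{39} \left(- \frac{1}{155}\right) 6661 - 20412 = - \frac{6661}{6045} - 20412 = - \frac{123397201}{6045}$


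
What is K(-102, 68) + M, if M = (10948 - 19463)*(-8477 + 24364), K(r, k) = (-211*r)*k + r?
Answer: -133814411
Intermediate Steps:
K(r, k) = r - 211*k*r (K(r, k) = -211*k*r + r = r - 211*k*r)
M = -135277805 (M = -8515*15887 = -135277805)
K(-102, 68) + M = -102*(1 - 211*68) - 135277805 = -102*(1 - 14348) - 135277805 = -102*(-14347) - 135277805 = 1463394 - 135277805 = -133814411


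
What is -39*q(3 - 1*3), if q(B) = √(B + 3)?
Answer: -39*√3 ≈ -67.550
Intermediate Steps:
q(B) = √(3 + B)
-39*q(3 - 1*3) = -39*√(3 + (3 - 1*3)) = -39*√(3 + (3 - 3)) = -39*√(3 + 0) = -39*√3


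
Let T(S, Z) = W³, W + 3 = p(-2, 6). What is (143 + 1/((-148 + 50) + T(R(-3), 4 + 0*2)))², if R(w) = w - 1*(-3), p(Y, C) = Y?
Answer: 1016844544/49729 ≈ 20448.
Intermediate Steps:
W = -5 (W = -3 - 2 = -5)
R(w) = 3 + w (R(w) = w + 3 = 3 + w)
T(S, Z) = -125 (T(S, Z) = (-5)³ = -125)
(143 + 1/((-148 + 50) + T(R(-3), 4 + 0*2)))² = (143 + 1/((-148 + 50) - 125))² = (143 + 1/(-98 - 125))² = (143 + 1/(-223))² = (143 - 1/223)² = (31888/223)² = 1016844544/49729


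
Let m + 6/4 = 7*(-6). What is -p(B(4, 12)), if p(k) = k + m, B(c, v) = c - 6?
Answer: 91/2 ≈ 45.500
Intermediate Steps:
m = -87/2 (m = -3/2 + 7*(-6) = -3/2 - 42 = -87/2 ≈ -43.500)
B(c, v) = -6 + c
p(k) = -87/2 + k (p(k) = k - 87/2 = -87/2 + k)
-p(B(4, 12)) = -(-87/2 + (-6 + 4)) = -(-87/2 - 2) = -1*(-91/2) = 91/2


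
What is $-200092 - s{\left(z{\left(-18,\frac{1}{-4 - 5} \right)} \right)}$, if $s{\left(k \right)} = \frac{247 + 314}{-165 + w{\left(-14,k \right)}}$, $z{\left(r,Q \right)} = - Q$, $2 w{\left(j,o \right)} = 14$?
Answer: $- \frac{31613975}{158} \approx -2.0009 \cdot 10^{5}$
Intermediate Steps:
$w{\left(j,o \right)} = 7$ ($w{\left(j,o \right)} = \frac{1}{2} \cdot 14 = 7$)
$s{\left(k \right)} = - \frac{561}{158}$ ($s{\left(k \right)} = \frac{247 + 314}{-165 + 7} = \frac{561}{-158} = 561 \left(- \frac{1}{158}\right) = - \frac{561}{158}$)
$-200092 - s{\left(z{\left(-18,\frac{1}{-4 - 5} \right)} \right)} = -200092 - - \frac{561}{158} = -200092 + \frac{561}{158} = - \frac{31613975}{158}$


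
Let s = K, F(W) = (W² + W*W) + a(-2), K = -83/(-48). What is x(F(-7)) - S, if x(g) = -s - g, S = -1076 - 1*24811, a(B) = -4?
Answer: 1237981/48 ≈ 25791.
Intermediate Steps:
K = 83/48 (K = -83*(-1/48) = 83/48 ≈ 1.7292)
F(W) = -4 + 2*W² (F(W) = (W² + W*W) - 4 = (W² + W²) - 4 = 2*W² - 4 = -4 + 2*W²)
S = -25887 (S = -1076 - 24811 = -25887)
s = 83/48 ≈ 1.7292
x(g) = -83/48 - g (x(g) = -1*83/48 - g = -83/48 - g)
x(F(-7)) - S = (-83/48 - (-4 + 2*(-7)²)) - 1*(-25887) = (-83/48 - (-4 + 2*49)) + 25887 = (-83/48 - (-4 + 98)) + 25887 = (-83/48 - 1*94) + 25887 = (-83/48 - 94) + 25887 = -4595/48 + 25887 = 1237981/48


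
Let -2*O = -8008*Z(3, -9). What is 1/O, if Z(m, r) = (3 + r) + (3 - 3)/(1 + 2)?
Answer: -1/24024 ≈ -4.1625e-5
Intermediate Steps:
Z(m, r) = 3 + r (Z(m, r) = (3 + r) + 0/3 = (3 + r) + 0*(⅓) = (3 + r) + 0 = 3 + r)
O = -24024 (O = -(-4004)*(3 - 9) = -(-4004)*(-6) = -½*48048 = -24024)
1/O = 1/(-24024) = -1/24024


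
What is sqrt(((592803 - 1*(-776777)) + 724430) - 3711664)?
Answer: I*sqrt(1617654) ≈ 1271.9*I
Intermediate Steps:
sqrt(((592803 - 1*(-776777)) + 724430) - 3711664) = sqrt(((592803 + 776777) + 724430) - 3711664) = sqrt((1369580 + 724430) - 3711664) = sqrt(2094010 - 3711664) = sqrt(-1617654) = I*sqrt(1617654)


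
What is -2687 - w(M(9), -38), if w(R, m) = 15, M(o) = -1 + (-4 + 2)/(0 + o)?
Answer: -2702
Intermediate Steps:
M(o) = -1 - 2/o
-2687 - w(M(9), -38) = -2687 - 1*15 = -2687 - 15 = -2702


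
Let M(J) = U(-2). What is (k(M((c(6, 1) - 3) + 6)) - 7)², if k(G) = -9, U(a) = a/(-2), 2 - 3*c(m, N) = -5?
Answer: 256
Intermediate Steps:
c(m, N) = 7/3 (c(m, N) = ⅔ - ⅓*(-5) = ⅔ + 5/3 = 7/3)
U(a) = -a/2 (U(a) = a*(-½) = -a/2)
M(J) = 1 (M(J) = -½*(-2) = 1)
(k(M((c(6, 1) - 3) + 6)) - 7)² = (-9 - 7)² = (-16)² = 256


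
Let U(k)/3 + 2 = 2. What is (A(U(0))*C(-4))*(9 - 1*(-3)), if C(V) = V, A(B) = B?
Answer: 0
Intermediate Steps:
U(k) = 0 (U(k) = -6 + 3*2 = -6 + 6 = 0)
(A(U(0))*C(-4))*(9 - 1*(-3)) = (0*(-4))*(9 - 1*(-3)) = 0*(9 + 3) = 0*12 = 0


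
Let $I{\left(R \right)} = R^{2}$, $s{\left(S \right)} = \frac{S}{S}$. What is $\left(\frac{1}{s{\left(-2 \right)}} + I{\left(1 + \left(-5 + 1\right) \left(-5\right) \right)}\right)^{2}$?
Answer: $195364$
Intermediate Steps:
$s{\left(S \right)} = 1$
$\left(\frac{1}{s{\left(-2 \right)}} + I{\left(1 + \left(-5 + 1\right) \left(-5\right) \right)}\right)^{2} = \left(1^{-1} + \left(1 + \left(-5 + 1\right) \left(-5\right)\right)^{2}\right)^{2} = \left(1 + \left(1 - -20\right)^{2}\right)^{2} = \left(1 + \left(1 + 20\right)^{2}\right)^{2} = \left(1 + 21^{2}\right)^{2} = \left(1 + 441\right)^{2} = 442^{2} = 195364$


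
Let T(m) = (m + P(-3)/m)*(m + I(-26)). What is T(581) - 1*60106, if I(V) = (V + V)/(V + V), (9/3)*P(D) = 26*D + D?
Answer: 161523202/581 ≈ 2.7801e+5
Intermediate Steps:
P(D) = 9*D (P(D) = (26*D + D)/3 = (27*D)/3 = 9*D)
I(V) = 1 (I(V) = (2*V)/((2*V)) = (2*V)*(1/(2*V)) = 1)
T(m) = (1 + m)*(m - 27/m) (T(m) = (m + (9*(-3))/m)*(m + 1) = (m - 27/m)*(1 + m) = (1 + m)*(m - 27/m))
T(581) - 1*60106 = (-27 + 581 + 581² - 27/581) - 1*60106 = (-27 + 581 + 337561 - 27*1/581) - 60106 = (-27 + 581 + 337561 - 27/581) - 60106 = 196444788/581 - 60106 = 161523202/581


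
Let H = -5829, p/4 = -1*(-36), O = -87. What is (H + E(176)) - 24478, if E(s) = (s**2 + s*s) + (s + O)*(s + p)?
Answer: 60125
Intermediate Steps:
p = 144 (p = 4*(-1*(-36)) = 4*36 = 144)
E(s) = 2*s**2 + (-87 + s)*(144 + s) (E(s) = (s**2 + s*s) + (s - 87)*(s + 144) = (s**2 + s**2) + (-87 + s)*(144 + s) = 2*s**2 + (-87 + s)*(144 + s))
(H + E(176)) - 24478 = (-5829 + (-12528 + 3*176**2 + 57*176)) - 24478 = (-5829 + (-12528 + 3*30976 + 10032)) - 24478 = (-5829 + (-12528 + 92928 + 10032)) - 24478 = (-5829 + 90432) - 24478 = 84603 - 24478 = 60125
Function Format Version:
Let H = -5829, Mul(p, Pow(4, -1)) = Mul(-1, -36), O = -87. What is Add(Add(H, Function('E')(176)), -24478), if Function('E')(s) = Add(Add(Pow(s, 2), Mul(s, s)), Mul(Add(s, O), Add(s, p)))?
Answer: 60125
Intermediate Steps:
p = 144 (p = Mul(4, Mul(-1, -36)) = Mul(4, 36) = 144)
Function('E')(s) = Add(Mul(2, Pow(s, 2)), Mul(Add(-87, s), Add(144, s))) (Function('E')(s) = Add(Add(Pow(s, 2), Mul(s, s)), Mul(Add(s, -87), Add(s, 144))) = Add(Add(Pow(s, 2), Pow(s, 2)), Mul(Add(-87, s), Add(144, s))) = Add(Mul(2, Pow(s, 2)), Mul(Add(-87, s), Add(144, s))))
Add(Add(H, Function('E')(176)), -24478) = Add(Add(-5829, Add(-12528, Mul(3, Pow(176, 2)), Mul(57, 176))), -24478) = Add(Add(-5829, Add(-12528, Mul(3, 30976), 10032)), -24478) = Add(Add(-5829, Add(-12528, 92928, 10032)), -24478) = Add(Add(-5829, 90432), -24478) = Add(84603, -24478) = 60125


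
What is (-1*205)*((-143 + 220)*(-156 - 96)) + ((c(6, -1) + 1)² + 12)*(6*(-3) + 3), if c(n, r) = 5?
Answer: 3977100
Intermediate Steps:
(-1*205)*((-143 + 220)*(-156 - 96)) + ((c(6, -1) + 1)² + 12)*(6*(-3) + 3) = (-1*205)*((-143 + 220)*(-156 - 96)) + ((5 + 1)² + 12)*(6*(-3) + 3) = -15785*(-252) + (6² + 12)*(-18 + 3) = -205*(-19404) + (36 + 12)*(-15) = 3977820 + 48*(-15) = 3977820 - 720 = 3977100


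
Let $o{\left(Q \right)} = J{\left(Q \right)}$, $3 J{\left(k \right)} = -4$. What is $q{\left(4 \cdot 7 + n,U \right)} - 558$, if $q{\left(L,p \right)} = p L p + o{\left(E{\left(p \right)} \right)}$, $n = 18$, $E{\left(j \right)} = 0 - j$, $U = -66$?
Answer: $\frac{599450}{3} \approx 1.9982 \cdot 10^{5}$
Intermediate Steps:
$E{\left(j \right)} = - j$
$J{\left(k \right)} = - \frac{4}{3}$ ($J{\left(k \right)} = \frac{1}{3} \left(-4\right) = - \frac{4}{3}$)
$o{\left(Q \right)} = - \frac{4}{3}$
$q{\left(L,p \right)} = - \frac{4}{3} + L p^{2}$ ($q{\left(L,p \right)} = p L p - \frac{4}{3} = L p p - \frac{4}{3} = L p^{2} - \frac{4}{3} = - \frac{4}{3} + L p^{2}$)
$q{\left(4 \cdot 7 + n,U \right)} - 558 = \left(- \frac{4}{3} + \left(4 \cdot 7 + 18\right) \left(-66\right)^{2}\right) - 558 = \left(- \frac{4}{3} + \left(28 + 18\right) 4356\right) - 558 = \left(- \frac{4}{3} + 46 \cdot 4356\right) - 558 = \left(- \frac{4}{3} + 200376\right) - 558 = \frac{601124}{3} - 558 = \frac{599450}{3}$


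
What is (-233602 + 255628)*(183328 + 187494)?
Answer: 8167725372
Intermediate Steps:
(-233602 + 255628)*(183328 + 187494) = 22026*370822 = 8167725372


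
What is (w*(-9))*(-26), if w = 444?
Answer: 103896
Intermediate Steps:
(w*(-9))*(-26) = (444*(-9))*(-26) = -3996*(-26) = 103896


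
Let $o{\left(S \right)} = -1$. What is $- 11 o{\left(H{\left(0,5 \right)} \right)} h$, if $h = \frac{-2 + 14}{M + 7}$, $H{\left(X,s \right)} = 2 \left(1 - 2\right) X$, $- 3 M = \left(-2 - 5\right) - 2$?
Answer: $\frac{66}{5} \approx 13.2$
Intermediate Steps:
$M = 3$ ($M = - \frac{\left(-2 - 5\right) - 2}{3} = - \frac{-7 - 2}{3} = \left(- \frac{1}{3}\right) \left(-9\right) = 3$)
$H{\left(X,s \right)} = - 2 X$ ($H{\left(X,s \right)} = 2 \left(-1\right) X = - 2 X$)
$h = \frac{6}{5}$ ($h = \frac{-2 + 14}{3 + 7} = \frac{12}{10} = 12 \cdot \frac{1}{10} = \frac{6}{5} \approx 1.2$)
$- 11 o{\left(H{\left(0,5 \right)} \right)} h = \left(-11\right) \left(-1\right) \frac{6}{5} = 11 \cdot \frac{6}{5} = \frac{66}{5}$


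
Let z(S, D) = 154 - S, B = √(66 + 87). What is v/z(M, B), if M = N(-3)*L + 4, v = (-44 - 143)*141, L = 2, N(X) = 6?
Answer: -8789/46 ≈ -191.07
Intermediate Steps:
v = -26367 (v = -187*141 = -26367)
B = 3*√17 (B = √153 = 3*√17 ≈ 12.369)
M = 16 (M = 6*2 + 4 = 12 + 4 = 16)
v/z(M, B) = -26367/(154 - 1*16) = -26367/(154 - 16) = -26367/138 = -26367*1/138 = -8789/46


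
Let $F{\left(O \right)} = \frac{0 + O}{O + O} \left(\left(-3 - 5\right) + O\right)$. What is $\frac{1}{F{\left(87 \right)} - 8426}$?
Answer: $- \frac{2}{16773} \approx -0.00011924$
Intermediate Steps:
$F{\left(O \right)} = -4 + \frac{O}{2}$ ($F{\left(O \right)} = \frac{O}{2 O} \left(-8 + O\right) = O \frac{1}{2 O} \left(-8 + O\right) = \frac{-8 + O}{2} = -4 + \frac{O}{2}$)
$\frac{1}{F{\left(87 \right)} - 8426} = \frac{1}{\left(-4 + \frac{1}{2} \cdot 87\right) - 8426} = \frac{1}{\left(-4 + \frac{87}{2}\right) - 8426} = \frac{1}{\frac{79}{2} - 8426} = \frac{1}{- \frac{16773}{2}} = - \frac{2}{16773}$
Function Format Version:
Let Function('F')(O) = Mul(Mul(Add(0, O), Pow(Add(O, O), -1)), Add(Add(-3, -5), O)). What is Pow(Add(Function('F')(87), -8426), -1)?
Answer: Rational(-2, 16773) ≈ -0.00011924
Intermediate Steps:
Function('F')(O) = Add(-4, Mul(Rational(1, 2), O)) (Function('F')(O) = Mul(Mul(O, Pow(Mul(2, O), -1)), Add(-8, O)) = Mul(Mul(O, Mul(Rational(1, 2), Pow(O, -1))), Add(-8, O)) = Mul(Rational(1, 2), Add(-8, O)) = Add(-4, Mul(Rational(1, 2), O)))
Pow(Add(Function('F')(87), -8426), -1) = Pow(Add(Add(-4, Mul(Rational(1, 2), 87)), -8426), -1) = Pow(Add(Add(-4, Rational(87, 2)), -8426), -1) = Pow(Add(Rational(79, 2), -8426), -1) = Pow(Rational(-16773, 2), -1) = Rational(-2, 16773)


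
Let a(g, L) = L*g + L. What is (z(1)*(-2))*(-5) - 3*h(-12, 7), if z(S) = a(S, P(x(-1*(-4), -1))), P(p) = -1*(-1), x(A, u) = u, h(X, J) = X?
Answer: 56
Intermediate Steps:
P(p) = 1
a(g, L) = L + L*g
z(S) = 1 + S (z(S) = 1*(1 + S) = 1 + S)
(z(1)*(-2))*(-5) - 3*h(-12, 7) = ((1 + 1)*(-2))*(-5) - 3*(-12) = (2*(-2))*(-5) + 36 = -4*(-5) + 36 = 20 + 36 = 56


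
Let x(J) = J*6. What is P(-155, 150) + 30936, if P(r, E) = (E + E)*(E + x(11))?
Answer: 95736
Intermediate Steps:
x(J) = 6*J
P(r, E) = 2*E*(66 + E) (P(r, E) = (E + E)*(E + 6*11) = (2*E)*(E + 66) = (2*E)*(66 + E) = 2*E*(66 + E))
P(-155, 150) + 30936 = 2*150*(66 + 150) + 30936 = 2*150*216 + 30936 = 64800 + 30936 = 95736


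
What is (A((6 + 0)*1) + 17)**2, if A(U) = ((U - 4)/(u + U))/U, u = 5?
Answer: 315844/1089 ≈ 290.03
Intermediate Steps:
A(U) = (-4 + U)/(U*(5 + U)) (A(U) = ((U - 4)/(5 + U))/U = ((-4 + U)/(5 + U))/U = (-4 + U)/(U*(5 + U)))
(A((6 + 0)*1) + 17)**2 = ((-4 + (6 + 0)*1)/((((6 + 0)*1))*(5 + (6 + 0)*1)) + 17)**2 = ((-4 + 6*1)/(((6*1))*(5 + 6*1)) + 17)**2 = ((-4 + 6)/(6*(5 + 6)) + 17)**2 = ((1/6)*2/11 + 17)**2 = ((1/6)*(1/11)*2 + 17)**2 = (1/33 + 17)**2 = (562/33)**2 = 315844/1089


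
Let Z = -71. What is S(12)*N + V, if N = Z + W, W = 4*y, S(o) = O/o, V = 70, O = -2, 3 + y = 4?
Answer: 487/6 ≈ 81.167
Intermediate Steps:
y = 1 (y = -3 + 4 = 1)
S(o) = -2/o
W = 4 (W = 4*1 = 4)
N = -67 (N = -71 + 4 = -67)
S(12)*N + V = -2/12*(-67) + 70 = -2*1/12*(-67) + 70 = -⅙*(-67) + 70 = 67/6 + 70 = 487/6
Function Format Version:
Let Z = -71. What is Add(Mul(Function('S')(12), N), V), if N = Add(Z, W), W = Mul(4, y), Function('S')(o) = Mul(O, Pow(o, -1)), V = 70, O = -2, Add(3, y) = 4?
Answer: Rational(487, 6) ≈ 81.167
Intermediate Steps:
y = 1 (y = Add(-3, 4) = 1)
Function('S')(o) = Mul(-2, Pow(o, -1))
W = 4 (W = Mul(4, 1) = 4)
N = -67 (N = Add(-71, 4) = -67)
Add(Mul(Function('S')(12), N), V) = Add(Mul(Mul(-2, Pow(12, -1)), -67), 70) = Add(Mul(Mul(-2, Rational(1, 12)), -67), 70) = Add(Mul(Rational(-1, 6), -67), 70) = Add(Rational(67, 6), 70) = Rational(487, 6)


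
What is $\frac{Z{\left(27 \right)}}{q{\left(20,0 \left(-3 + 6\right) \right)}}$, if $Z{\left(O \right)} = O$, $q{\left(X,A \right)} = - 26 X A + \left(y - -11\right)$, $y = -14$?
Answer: $-9$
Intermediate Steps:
$q{\left(X,A \right)} = -3 - 26 A X$ ($q{\left(X,A \right)} = - 26 X A - 3 = - 26 A X + \left(-14 + 11\right) = - 26 A X - 3 = -3 - 26 A X$)
$\frac{Z{\left(27 \right)}}{q{\left(20,0 \left(-3 + 6\right) \right)}} = \frac{27}{-3 - 26 \cdot 0 \left(-3 + 6\right) 20} = \frac{27}{-3 - 26 \cdot 0 \cdot 3 \cdot 20} = \frac{27}{-3 - 0 \cdot 20} = \frac{27}{-3 + 0} = \frac{27}{-3} = 27 \left(- \frac{1}{3}\right) = -9$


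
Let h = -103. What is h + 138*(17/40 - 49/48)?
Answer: -7409/40 ≈ -185.23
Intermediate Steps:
h + 138*(17/40 - 49/48) = -103 + 138*(17/40 - 49/48) = -103 + 138*(-143/240) = -103 - 3289/40 = -7409/40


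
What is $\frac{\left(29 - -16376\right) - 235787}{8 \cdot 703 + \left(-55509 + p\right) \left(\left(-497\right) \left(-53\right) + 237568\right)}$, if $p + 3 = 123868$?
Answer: $- \frac{109691}{9019884614} \approx -1.2161 \cdot 10^{-5}$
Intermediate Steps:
$p = 123865$ ($p = -3 + 123868 = 123865$)
$\frac{\left(29 - -16376\right) - 235787}{8 \cdot 703 + \left(-55509 + p\right) \left(\left(-497\right) \left(-53\right) + 237568\right)} = \frac{\left(29 - -16376\right) - 235787}{8 \cdot 703 + \left(-55509 + 123865\right) \left(\left(-497\right) \left(-53\right) + 237568\right)} = \frac{\left(29 + 16376\right) - 235787}{5624 + 68356 \left(26341 + 237568\right)} = \frac{16405 - 235787}{5624 + 68356 \cdot 263909} = - \frac{219382}{5624 + 18039763604} = - \frac{219382}{18039769228} = \left(-219382\right) \frac{1}{18039769228} = - \frac{109691}{9019884614}$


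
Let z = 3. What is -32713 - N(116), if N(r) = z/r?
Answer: -3794711/116 ≈ -32713.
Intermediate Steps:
N(r) = 3/r
-32713 - N(116) = -32713 - 3/116 = -3794711/116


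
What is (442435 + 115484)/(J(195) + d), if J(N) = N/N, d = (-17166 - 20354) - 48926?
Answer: -61991/9605 ≈ -6.4540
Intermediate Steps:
d = -86446 (d = -37520 - 48926 = -86446)
J(N) = 1
(442435 + 115484)/(J(195) + d) = (442435 + 115484)/(1 - 86446) = 557919/(-86445) = 557919*(-1/86445) = -61991/9605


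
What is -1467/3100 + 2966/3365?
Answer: 851629/2086300 ≈ 0.40820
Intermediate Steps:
-1467/3100 + 2966/3365 = 851629/2086300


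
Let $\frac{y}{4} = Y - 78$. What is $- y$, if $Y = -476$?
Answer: $2216$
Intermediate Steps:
$y = -2216$ ($y = 4 \left(-476 - 78\right) = 4 \left(-554\right) = -2216$)
$- y = \left(-1\right) \left(-2216\right) = 2216$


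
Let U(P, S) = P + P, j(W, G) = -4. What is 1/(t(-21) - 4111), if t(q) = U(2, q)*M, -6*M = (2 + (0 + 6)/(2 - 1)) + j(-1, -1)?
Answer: -3/12341 ≈ -0.00024309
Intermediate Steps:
U(P, S) = 2*P
M = -⅔ (M = -((2 + (0 + 6)/(2 - 1)) - 4)/6 = -((2 + 6/1) - 4)/6 = -((2 + 6*1) - 4)/6 = -((2 + 6) - 4)/6 = -(8 - 4)/6 = -⅙*4 = -⅔ ≈ -0.66667)
t(q) = -8/3 (t(q) = (2*2)*(-⅔) = 4*(-⅔) = -8/3)
1/(t(-21) - 4111) = 1/(-8/3 - 4111) = 1/(-12341/3) = -3/12341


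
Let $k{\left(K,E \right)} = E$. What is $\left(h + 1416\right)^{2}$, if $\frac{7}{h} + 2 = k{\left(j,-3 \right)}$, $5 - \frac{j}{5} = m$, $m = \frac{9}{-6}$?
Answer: $\frac{50027329}{25} \approx 2.0011 \cdot 10^{6}$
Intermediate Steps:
$m = - \frac{3}{2}$ ($m = 9 \left(- \frac{1}{6}\right) = - \frac{3}{2} \approx -1.5$)
$j = \frac{65}{2}$ ($j = 25 - - \frac{15}{2} = 25 + \frac{15}{2} = \frac{65}{2} \approx 32.5$)
$h = - \frac{7}{5}$ ($h = \frac{7}{-2 - 3} = \frac{7}{-5} = 7 \left(- \frac{1}{5}\right) = - \frac{7}{5} \approx -1.4$)
$\left(h + 1416\right)^{2} = \left(- \frac{7}{5} + 1416\right)^{2} = \left(\frac{7073}{5}\right)^{2} = \frac{50027329}{25}$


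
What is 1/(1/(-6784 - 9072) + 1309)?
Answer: 15856/20755503 ≈ 0.00076394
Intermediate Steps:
1/(1/(-6784 - 9072) + 1309) = 1/(1/(-15856) + 1309) = 1/(-1/15856 + 1309) = 1/(20755503/15856) = 15856/20755503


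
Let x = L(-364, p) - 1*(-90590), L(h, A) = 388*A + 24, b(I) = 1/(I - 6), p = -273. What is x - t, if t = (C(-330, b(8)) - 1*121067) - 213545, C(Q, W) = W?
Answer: 638603/2 ≈ 3.1930e+5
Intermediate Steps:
b(I) = 1/(-6 + I)
L(h, A) = 24 + 388*A
t = -669223/2 (t = (1/(-6 + 8) - 1*121067) - 213545 = (1/2 - 121067) - 213545 = -242133/2 - 213545 = -669223/2 ≈ -3.3461e+5)
x = -15310 (x = (24 + 388*(-273)) - 1*(-90590) = (24 - 105924) + 90590 = -105900 + 90590 = -15310)
x - t = -15310 - 1*(-669223/2) = -15310 + 669223/2 = 638603/2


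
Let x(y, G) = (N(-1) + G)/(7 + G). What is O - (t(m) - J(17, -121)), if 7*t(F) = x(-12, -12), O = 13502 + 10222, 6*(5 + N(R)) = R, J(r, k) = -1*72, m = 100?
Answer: 4966817/210 ≈ 23652.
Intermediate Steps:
J(r, k) = -72
N(R) = -5 + R/6
O = 23724
x(y, G) = (-31/6 + G)/(7 + G) (x(y, G) = ((-5 + (⅙)*(-1)) + G)/(7 + G) = ((-5 - ⅙) + G)/(7 + G) = (-31/6 + G)/(7 + G))
t(F) = 103/210 (t(F) = ((-31/6 - 12)/(7 - 12))/7 = (-103/6/(-5))/7 = (-⅕*(-103/6))/7 = (⅐)*(103/30) = 103/210)
O - (t(m) - J(17, -121)) = 23724 - (103/210 - 1*(-72)) = 23724 - (103/210 + 72) = 23724 - 1*15223/210 = 23724 - 15223/210 = 4966817/210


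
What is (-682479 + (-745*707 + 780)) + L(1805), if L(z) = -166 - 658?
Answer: -1209238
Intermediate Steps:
L(z) = -824
(-682479 + (-745*707 + 780)) + L(1805) = (-682479 + (-745*707 + 780)) - 824 = (-682479 + (-526715 + 780)) - 824 = (-682479 - 525935) - 824 = -1208414 - 824 = -1209238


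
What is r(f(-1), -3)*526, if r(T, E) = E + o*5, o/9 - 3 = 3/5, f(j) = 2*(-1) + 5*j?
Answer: 83634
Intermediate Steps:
f(j) = -2 + 5*j
o = 162/5 (o = 27 + 9*(3/5) = 27 + 9*(3*(⅕)) = 27 + 9*(⅗) = 27 + 27/5 = 162/5 ≈ 32.400)
r(T, E) = 162 + E (r(T, E) = E + (162/5)*5 = E + 162 = 162 + E)
r(f(-1), -3)*526 = (162 - 3)*526 = 159*526 = 83634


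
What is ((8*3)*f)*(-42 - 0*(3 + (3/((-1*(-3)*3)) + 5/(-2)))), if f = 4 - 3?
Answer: -1008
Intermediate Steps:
f = 1
((8*3)*f)*(-42 - 0*(3 + (3/((-1*(-3)*3)) + 5/(-2)))) = ((8*3)*1)*(-42 - 0*(3 + (3/((-1*(-3)*3)) + 5/(-2)))) = (24*1)*(-42 - 0*(3 + (3/((3*3)) + 5*(-½)))) = 24*(-42 - 0*(3 + (3/9 - 5/2))) = 24*(-42 - 0*(3 + (3*(⅑) - 5/2))) = 24*(-42 - 0*(3 + (⅓ - 5/2))) = 24*(-42 - 0*(3 - 13/6)) = 24*(-42 - 0*5/6) = 24*(-42 - 1*0) = 24*(-42 + 0) = 24*(-42) = -1008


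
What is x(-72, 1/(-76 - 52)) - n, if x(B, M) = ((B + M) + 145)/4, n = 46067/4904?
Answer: 2778971/313856 ≈ 8.8543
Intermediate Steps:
n = 46067/4904 (n = 46067*(1/4904) = 46067/4904 ≈ 9.3938)
x(B, M) = 145/4 + B/4 + M/4 (x(B, M) = (145 + B + M)*(1/4) = 145/4 + B/4 + M/4)
x(-72, 1/(-76 - 52)) - n = (145/4 + (1/4)*(-72) + 1/(4*(-76 - 52))) - 1*46067/4904 = (145/4 - 18 + (1/4)/(-128)) - 46067/4904 = (145/4 - 18 + (1/4)*(-1/128)) - 46067/4904 = (145/4 - 18 - 1/512) - 46067/4904 = 9343/512 - 46067/4904 = 2778971/313856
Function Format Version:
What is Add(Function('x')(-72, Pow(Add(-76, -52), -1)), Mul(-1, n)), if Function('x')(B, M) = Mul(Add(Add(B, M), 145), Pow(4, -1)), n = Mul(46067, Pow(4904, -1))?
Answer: Rational(2778971, 313856) ≈ 8.8543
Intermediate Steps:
n = Rational(46067, 4904) (n = Mul(46067, Rational(1, 4904)) = Rational(46067, 4904) ≈ 9.3938)
Function('x')(B, M) = Add(Rational(145, 4), Mul(Rational(1, 4), B), Mul(Rational(1, 4), M)) (Function('x')(B, M) = Mul(Add(145, B, M), Rational(1, 4)) = Add(Rational(145, 4), Mul(Rational(1, 4), B), Mul(Rational(1, 4), M)))
Add(Function('x')(-72, Pow(Add(-76, -52), -1)), Mul(-1, n)) = Add(Add(Rational(145, 4), Mul(Rational(1, 4), -72), Mul(Rational(1, 4), Pow(Add(-76, -52), -1))), Mul(-1, Rational(46067, 4904))) = Add(Add(Rational(145, 4), -18, Mul(Rational(1, 4), Pow(-128, -1))), Rational(-46067, 4904)) = Add(Add(Rational(145, 4), -18, Mul(Rational(1, 4), Rational(-1, 128))), Rational(-46067, 4904)) = Add(Add(Rational(145, 4), -18, Rational(-1, 512)), Rational(-46067, 4904)) = Add(Rational(9343, 512), Rational(-46067, 4904)) = Rational(2778971, 313856)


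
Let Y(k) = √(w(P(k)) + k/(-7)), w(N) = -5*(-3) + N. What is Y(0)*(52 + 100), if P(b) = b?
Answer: 152*√15 ≈ 588.69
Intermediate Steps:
w(N) = 15 + N
Y(k) = √(15 + 6*k/7) (Y(k) = √((15 + k) + k/(-7)) = √((15 + k) + k*(-⅐)) = √((15 + k) - k/7) = √(15 + 6*k/7))
Y(0)*(52 + 100) = (√(735 + 42*0)/7)*(52 + 100) = (√(735 + 0)/7)*152 = (√735/7)*152 = ((7*√15)/7)*152 = √15*152 = 152*√15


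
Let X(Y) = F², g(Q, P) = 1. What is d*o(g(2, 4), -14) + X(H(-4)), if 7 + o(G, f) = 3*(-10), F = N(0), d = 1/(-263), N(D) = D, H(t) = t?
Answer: 37/263 ≈ 0.14068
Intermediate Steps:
d = -1/263 ≈ -0.0038023
F = 0
X(Y) = 0 (X(Y) = 0² = 0)
o(G, f) = -37 (o(G, f) = -7 + 3*(-10) = -7 - 30 = -37)
d*o(g(2, 4), -14) + X(H(-4)) = -1/263*(-37) + 0 = 37/263 + 0 = 37/263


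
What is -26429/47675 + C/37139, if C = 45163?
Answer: 1171599394/1770601825 ≈ 0.66170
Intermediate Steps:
-26429/47675 + C/37139 = -26429/47675 + 45163/37139 = 1171599394/1770601825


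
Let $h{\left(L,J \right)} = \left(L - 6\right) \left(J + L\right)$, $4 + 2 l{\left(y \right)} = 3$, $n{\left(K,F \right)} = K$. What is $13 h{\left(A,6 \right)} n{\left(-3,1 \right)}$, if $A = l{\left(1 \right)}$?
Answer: $\frac{5577}{4} \approx 1394.3$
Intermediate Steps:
$l{\left(y \right)} = - \frac{1}{2}$ ($l{\left(y \right)} = -2 + \frac{1}{2} \cdot 3 = -2 + \frac{3}{2} = - \frac{1}{2}$)
$A = - \frac{1}{2} \approx -0.5$
$h{\left(L,J \right)} = \left(-6 + L\right) \left(J + L\right)$
$13 h{\left(A,6 \right)} n{\left(-3,1 \right)} = 13 \left(\left(- \frac{1}{2}\right)^{2} - 36 - -3 + 6 \left(- \frac{1}{2}\right)\right) \left(-3\right) = 13 \left(\frac{1}{4} - 36 + 3 - 3\right) \left(-3\right) = 13 \left(- \frac{143}{4}\right) \left(-3\right) = \left(- \frac{1859}{4}\right) \left(-3\right) = \frac{5577}{4}$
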